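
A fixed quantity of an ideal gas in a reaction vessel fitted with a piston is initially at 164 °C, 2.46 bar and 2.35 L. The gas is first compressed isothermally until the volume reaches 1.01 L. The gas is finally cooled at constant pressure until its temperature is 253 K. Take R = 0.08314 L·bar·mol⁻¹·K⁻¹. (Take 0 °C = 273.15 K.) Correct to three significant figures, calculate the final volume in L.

V₃ ≈ 0.585 L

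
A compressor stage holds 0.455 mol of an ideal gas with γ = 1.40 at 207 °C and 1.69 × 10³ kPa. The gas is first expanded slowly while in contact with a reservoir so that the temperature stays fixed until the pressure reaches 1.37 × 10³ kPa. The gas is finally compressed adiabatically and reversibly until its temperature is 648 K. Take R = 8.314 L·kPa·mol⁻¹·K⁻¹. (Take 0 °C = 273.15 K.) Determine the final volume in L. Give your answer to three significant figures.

V₃ ≈ 0.627 L

Convert: T₁ = 480.1 K.
From PV = nRT: V₁ = nRT₁/P₁ = 1.075 L.
T constant ⇒ Boyle's law P V = const: T₂ = T₁; V₂ = V₁·(P₁/P₂) = 1.326 L.
Reversible adiabatic, γ = 1.40: P₃ = P₂·(T₃/T₂)^(γ/(γ−1)) = 3912 kPa; V₃ = V₂·(T₂/T₃)^(1/(γ−1)) = 0.6266 L.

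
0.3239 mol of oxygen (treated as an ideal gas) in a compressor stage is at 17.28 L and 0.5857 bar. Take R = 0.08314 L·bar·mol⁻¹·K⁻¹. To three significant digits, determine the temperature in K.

PV = nRT ⇒ T = PV/(nR) = (0.5857 × 17.28) / (0.3239 × 0.08314)

T ≈ 376 K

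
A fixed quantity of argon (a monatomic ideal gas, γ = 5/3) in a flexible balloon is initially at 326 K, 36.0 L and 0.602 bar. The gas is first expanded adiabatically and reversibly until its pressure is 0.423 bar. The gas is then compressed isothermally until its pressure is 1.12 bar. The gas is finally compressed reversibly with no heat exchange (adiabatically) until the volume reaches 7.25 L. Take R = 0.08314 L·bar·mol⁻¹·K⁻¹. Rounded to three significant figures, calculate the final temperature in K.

T₄ ≈ 496 K

Adiabatic (γ = 5/3), T V^(γ−1) and P V^γ constant: T₂ = T₁·(P₂/P₁)^((γ−1)/γ) = 283.1 K; V₂ = V₁·(P₁/P₂)^(1/γ) = 44.49 L.
T constant ⇒ Boyle's law P V = const: T₃ = T₂; V₃ = V₂·(P₂/P₃) = 16.80 L.
Adiabatic (γ = 5/3), T V^(γ−1) and P V^γ constant: T₄ = T₃·(V₃/V₄)^(γ−1) = 495.8 K; P₄ = P₃·(V₃/V₄)^γ = 4.546 bar.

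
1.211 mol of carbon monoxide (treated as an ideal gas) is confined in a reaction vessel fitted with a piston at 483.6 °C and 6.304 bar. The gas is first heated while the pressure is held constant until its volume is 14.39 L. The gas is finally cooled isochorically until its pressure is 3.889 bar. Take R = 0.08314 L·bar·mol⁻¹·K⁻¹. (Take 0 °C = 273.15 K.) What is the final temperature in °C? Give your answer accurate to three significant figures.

Convert: T₁ = 756.8 K.
From PV = nRT: V₁ = nRT₁/P₁ = 12.09 L.
P constant ⇒ V ∝ T: P₂ = P₁; T₂ = T₁·(V₂/V₁) = 901.0 K.
Isochoric, so P/T is constant: V₃ = V₂; T₃ = T₂·(P₃/P₂) = 555.8 K.

T₃ ≈ 283 °C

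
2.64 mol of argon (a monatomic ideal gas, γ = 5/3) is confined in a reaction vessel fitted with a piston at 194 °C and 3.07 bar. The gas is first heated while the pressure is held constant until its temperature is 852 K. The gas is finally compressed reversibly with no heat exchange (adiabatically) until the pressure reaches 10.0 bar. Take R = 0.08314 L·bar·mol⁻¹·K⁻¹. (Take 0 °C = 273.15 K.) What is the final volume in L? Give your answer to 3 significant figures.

Convert: T₁ = 467.1 K.
From PV = nRT: V₁ = nRT₁/P₁ = 33.40 L.
Isobaric, so V/T is constant: P₂ = P₁; V₂ = V₁·(T₂/T₁) = 60.91 L.
Adiabatic (γ = 5/3), T V^(γ−1) and P V^γ constant: T₃ = T₂·(P₃/P₂)^((γ−1)/γ) = 1366 K; V₃ = V₂·(P₂/P₃)^(1/γ) = 29.99 L.

V₃ ≈ 30.0 L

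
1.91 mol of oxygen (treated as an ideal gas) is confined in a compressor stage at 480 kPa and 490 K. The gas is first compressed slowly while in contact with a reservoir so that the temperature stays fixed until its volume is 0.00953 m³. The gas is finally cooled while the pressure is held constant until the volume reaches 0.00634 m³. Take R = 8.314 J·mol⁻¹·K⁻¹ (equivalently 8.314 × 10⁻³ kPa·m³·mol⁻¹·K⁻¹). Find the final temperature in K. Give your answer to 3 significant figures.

From PV = nRT: V₁ = nRT₁/P₁ = 0.01621 m³.
Isothermal, so P V is constant: T₂ = T₁; P₂ = P₁·(V₁/V₂) = 816.5 kPa.
Isobaric, so V/T is constant: P₃ = P₂; T₃ = T₂·(V₃/V₂) = 326.0 K.

T₃ ≈ 326 K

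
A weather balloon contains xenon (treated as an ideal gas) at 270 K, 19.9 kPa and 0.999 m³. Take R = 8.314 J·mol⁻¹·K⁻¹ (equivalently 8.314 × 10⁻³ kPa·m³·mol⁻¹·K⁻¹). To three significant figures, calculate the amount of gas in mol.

n ≈ 8.86 mol

PV = nRT ⇒ n = PV/(RT) = (19.9 × 0.999) / (8.314 × 10⁻³ × 270)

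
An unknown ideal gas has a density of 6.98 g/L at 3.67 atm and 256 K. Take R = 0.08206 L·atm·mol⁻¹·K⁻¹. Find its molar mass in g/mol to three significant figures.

ρ = PM/(RT) ⇒ M = ρRT/P = (6.98 × 0.08206 × 256.0) / 3.67

M ≈ 40.0 g/mol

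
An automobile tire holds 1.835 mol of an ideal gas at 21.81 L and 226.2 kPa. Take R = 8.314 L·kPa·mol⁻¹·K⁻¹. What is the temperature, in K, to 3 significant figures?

PV = nRT ⇒ T = PV/(nR) = (226.2 × 21.81) / (1.835 × 8.314)

T ≈ 323 K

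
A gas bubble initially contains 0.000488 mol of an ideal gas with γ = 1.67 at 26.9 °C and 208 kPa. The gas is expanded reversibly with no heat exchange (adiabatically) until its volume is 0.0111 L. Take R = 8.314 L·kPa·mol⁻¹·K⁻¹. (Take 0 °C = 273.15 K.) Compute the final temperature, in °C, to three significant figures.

Convert: T₁ = 300.0 K.
From PV = nRT: V₁ = nRT₁/P₁ = 0.005853 L.
Reversible adiabatic, γ = 1.67: T₂ = T₁·(V₁/V₂)^(γ−1) = 195.4 K; P₂ = P₁·(V₁/V₂)^γ = 71.43 kPa.

T₂ ≈ -77.7 °C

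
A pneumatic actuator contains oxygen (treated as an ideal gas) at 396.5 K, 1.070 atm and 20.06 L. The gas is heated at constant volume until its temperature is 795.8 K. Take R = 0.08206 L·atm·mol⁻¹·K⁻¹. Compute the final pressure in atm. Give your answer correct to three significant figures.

P₂ ≈ 2.15 atm

V constant ⇒ P ∝ T: V₂ = V₁; P₂ = P₁·(T₂/T₁) = 2.148 atm.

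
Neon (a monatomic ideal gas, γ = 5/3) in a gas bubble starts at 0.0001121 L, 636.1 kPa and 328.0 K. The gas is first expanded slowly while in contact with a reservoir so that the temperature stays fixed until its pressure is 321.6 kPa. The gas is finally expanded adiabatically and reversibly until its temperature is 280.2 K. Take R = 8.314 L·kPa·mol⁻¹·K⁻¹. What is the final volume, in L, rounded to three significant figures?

V₃ ≈ 0.000281 L

T constant ⇒ Boyle's law P V = const: T₂ = T₁; V₂ = V₁·(P₁/P₂) = 0.0002217 L.
Adiabatic (γ = 5/3), T V^(γ−1) and P V^γ constant: P₃ = P₂·(T₃/T₂)^(γ/(γ−1)) = 216.9 kPa; V₃ = V₂·(T₂/T₃)^(1/(γ−1)) = 0.0002808 L.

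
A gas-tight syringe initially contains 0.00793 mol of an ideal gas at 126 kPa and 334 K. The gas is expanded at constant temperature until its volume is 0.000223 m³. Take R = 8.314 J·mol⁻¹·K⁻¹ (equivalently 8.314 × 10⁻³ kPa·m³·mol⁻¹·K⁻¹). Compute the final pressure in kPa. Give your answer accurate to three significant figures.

From PV = nRT: V₁ = nRT₁/P₁ = 0.0001748 m³.
T constant ⇒ Boyle's law P V = const: T₂ = T₁; P₂ = P₁·(V₁/V₂) = 98.75 kPa.

P₂ ≈ 98.7 kPa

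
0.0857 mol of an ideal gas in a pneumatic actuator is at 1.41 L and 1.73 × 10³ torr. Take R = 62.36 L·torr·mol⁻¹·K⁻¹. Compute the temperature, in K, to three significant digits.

T ≈ 456 K

PV = nRT ⇒ T = PV/(nR) = (1.73e+03 × 1.41) / (0.0857 × 62.36)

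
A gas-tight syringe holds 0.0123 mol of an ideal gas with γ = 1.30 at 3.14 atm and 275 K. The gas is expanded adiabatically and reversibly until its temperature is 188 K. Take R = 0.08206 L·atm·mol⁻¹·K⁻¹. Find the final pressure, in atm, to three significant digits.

From PV = nRT: V₁ = nRT₁/P₁ = 0.08840 L.
Adiabatic (γ = 1.30), T V^(γ−1) and P V^γ constant: P₂ = P₁·(T₂/T₁)^(γ/(γ−1)) = 0.6042 atm; V₂ = V₁·(T₁/T₂)^(1/(γ−1)) = 0.3141 L.

P₂ ≈ 0.604 atm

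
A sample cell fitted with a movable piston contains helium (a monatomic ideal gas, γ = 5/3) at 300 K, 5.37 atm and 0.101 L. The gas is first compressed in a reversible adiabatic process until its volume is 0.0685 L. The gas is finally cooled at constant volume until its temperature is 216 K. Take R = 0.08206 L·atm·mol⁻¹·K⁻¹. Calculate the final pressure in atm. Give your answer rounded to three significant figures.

P₃ ≈ 5.70 atm

Adiabatic (γ = 5/3), T V^(γ−1) and P V^γ constant: T₂ = T₁·(V₁/V₂)^(γ−1) = 388.6 K; P₂ = P₁·(V₁/V₂)^γ = 10.26 atm.
Isochoric, so P/T is constant: V₃ = V₂; P₃ = P₂·(T₃/T₂) = 5.701 atm.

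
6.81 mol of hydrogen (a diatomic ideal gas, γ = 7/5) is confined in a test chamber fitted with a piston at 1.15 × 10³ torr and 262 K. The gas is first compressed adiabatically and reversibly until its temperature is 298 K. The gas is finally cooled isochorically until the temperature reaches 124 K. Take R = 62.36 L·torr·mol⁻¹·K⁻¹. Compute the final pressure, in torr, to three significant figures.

P₃ ≈ 751 torr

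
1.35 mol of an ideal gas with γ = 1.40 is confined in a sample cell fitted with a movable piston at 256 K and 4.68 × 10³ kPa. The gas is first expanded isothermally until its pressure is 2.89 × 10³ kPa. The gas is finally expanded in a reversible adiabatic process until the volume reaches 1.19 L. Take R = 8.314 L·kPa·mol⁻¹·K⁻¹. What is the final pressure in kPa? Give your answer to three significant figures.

P₃ ≈ 2.25e+03 kPa

From PV = nRT: V₁ = nRT₁/P₁ = 0.6140 L.
T constant ⇒ Boyle's law P V = const: T₂ = T₁; V₂ = V₁·(P₁/P₂) = 0.9942 L.
Reversible adiabatic, γ = 1.40: T₃ = T₂·(V₂/V₃)^(γ−1) = 238.2 K; P₃ = P₂·(V₂/V₃)^γ = 2247 kPa.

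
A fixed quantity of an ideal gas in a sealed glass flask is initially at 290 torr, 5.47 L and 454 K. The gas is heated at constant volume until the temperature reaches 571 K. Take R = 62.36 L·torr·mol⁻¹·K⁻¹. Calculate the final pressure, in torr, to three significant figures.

P₂ ≈ 365 torr

Isochoric, so P/T is constant: V₂ = V₁; P₂ = P₁·(T₂/T₁) = 364.7 torr.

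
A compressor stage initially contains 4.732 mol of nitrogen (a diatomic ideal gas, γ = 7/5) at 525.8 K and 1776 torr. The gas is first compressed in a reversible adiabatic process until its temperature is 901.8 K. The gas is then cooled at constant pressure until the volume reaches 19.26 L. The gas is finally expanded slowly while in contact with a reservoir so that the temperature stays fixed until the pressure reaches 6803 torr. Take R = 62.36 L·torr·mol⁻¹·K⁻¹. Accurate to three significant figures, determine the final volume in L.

From PV = nRT: V₁ = nRT₁/P₁ = 87.36 L.
Reversible adiabatic, γ = 7/5: P₂ = P₁·(T₂/T₁)^(γ/(γ−1)) = 1.173e+04 torr; V₂ = V₁·(T₁/T₂)^(1/(γ−1)) = 22.68 L.
Isobaric, so V/T is constant: P₃ = P₂; T₃ = T₂·(V₃/V₂) = 765.9 K.
Isothermal, so P V is constant: T₄ = T₃; V₄ = V₃·(P₃/P₄) = 33.22 L.

V₄ ≈ 33.2 L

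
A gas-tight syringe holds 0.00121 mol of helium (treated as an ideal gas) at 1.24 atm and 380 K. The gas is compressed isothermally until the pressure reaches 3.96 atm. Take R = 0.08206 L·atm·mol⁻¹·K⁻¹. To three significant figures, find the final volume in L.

V₂ ≈ 0.00953 L

From PV = nRT: V₁ = nRT₁/P₁ = 0.03043 L.
T constant ⇒ Boyle's law P V = const: T₂ = T₁; V₂ = V₁·(P₁/P₂) = 0.009528 L.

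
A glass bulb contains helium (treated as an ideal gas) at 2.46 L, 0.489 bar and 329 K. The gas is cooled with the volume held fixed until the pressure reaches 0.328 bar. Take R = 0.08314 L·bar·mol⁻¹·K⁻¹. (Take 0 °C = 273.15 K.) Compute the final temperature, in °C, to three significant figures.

T₂ ≈ -52.5 °C

Isochoric, so P/T is constant: V₂ = V₁; T₂ = T₁·(P₂/P₁) = 220.7 K.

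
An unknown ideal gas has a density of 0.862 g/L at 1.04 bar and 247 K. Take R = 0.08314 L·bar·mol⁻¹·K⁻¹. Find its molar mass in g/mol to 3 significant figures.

ρ = PM/(RT) ⇒ M = ρRT/P = (0.862 × 0.08314 × 247.0) / 1.04

M ≈ 17.0 g/mol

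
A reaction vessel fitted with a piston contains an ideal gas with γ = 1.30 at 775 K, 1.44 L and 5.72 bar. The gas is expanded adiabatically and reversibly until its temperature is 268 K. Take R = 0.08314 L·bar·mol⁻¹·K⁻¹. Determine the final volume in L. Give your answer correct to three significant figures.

V₂ ≈ 49.6 L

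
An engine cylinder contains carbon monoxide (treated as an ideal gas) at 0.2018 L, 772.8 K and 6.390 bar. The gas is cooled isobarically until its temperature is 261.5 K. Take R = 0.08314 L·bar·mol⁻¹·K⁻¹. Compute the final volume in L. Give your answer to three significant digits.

Isobaric, so V/T is constant: P₂ = P₁; V₂ = V₁·(T₂/T₁) = 0.06829 L.

V₂ ≈ 0.0683 L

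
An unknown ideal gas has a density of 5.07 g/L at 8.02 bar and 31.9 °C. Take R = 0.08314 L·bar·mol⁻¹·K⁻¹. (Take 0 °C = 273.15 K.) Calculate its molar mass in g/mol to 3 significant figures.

ρ = PM/(RT) ⇒ M = ρRT/P = (5.07 × 0.08314 × 305.0) / 8.02

M ≈ 16.0 g/mol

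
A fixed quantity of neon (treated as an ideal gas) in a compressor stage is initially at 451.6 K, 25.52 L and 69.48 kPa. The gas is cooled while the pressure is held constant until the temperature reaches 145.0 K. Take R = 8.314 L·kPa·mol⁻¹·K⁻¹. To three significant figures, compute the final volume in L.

V₂ ≈ 8.19 L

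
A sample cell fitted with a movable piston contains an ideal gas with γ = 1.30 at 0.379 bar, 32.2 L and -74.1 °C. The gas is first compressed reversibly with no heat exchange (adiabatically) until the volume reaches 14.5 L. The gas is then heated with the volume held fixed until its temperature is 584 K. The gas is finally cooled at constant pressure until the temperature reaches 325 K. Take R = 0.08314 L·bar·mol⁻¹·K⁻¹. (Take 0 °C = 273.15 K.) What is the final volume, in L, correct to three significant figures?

Convert: T₁ = 199.0 K.
Reversible adiabatic, γ = 1.30: T₂ = T₁·(V₁/V₂)^(γ−1) = 252.9 K; P₂ = P₁·(V₁/V₂)^γ = 1.069 bar.
Isochoric, so P/T is constant: V₃ = V₂; P₃ = P₂·(T₃/T₂) = 2.469 bar.
Isobaric, so V/T is constant: P₄ = P₃; V₄ = V₃·(T₄/T₃) = 8.069 L.

V₄ ≈ 8.07 L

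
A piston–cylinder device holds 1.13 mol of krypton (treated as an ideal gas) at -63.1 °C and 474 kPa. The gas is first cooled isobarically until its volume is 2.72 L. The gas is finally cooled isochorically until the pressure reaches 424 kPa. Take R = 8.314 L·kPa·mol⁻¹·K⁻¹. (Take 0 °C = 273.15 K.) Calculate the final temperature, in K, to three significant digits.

T₃ ≈ 123 K

Convert: T₁ = 210.0 K.
From PV = nRT: V₁ = nRT₁/P₁ = 4.163 L.
P constant ⇒ V ∝ T: P₂ = P₁; T₂ = T₁·(V₂/V₁) = 137.2 K.
Isochoric, so P/T is constant: V₃ = V₂; T₃ = T₂·(P₃/P₂) = 122.8 K.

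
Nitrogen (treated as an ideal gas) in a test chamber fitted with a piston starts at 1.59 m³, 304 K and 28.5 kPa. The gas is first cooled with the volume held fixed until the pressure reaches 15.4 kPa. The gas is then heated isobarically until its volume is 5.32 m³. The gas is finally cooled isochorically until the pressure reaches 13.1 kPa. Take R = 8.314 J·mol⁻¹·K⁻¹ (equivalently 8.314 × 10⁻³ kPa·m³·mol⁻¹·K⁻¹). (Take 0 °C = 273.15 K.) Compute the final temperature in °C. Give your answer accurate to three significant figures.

Isochoric, so P/T is constant: V₂ = V₁; T₂ = T₁·(P₂/P₁) = 164.3 K.
P constant ⇒ V ∝ T: P₃ = P₂; T₃ = T₂·(V₃/V₂) = 549.6 K.
V constant ⇒ P ∝ T: V₄ = V₃; T₄ = T₃·(P₄/P₃) = 467.5 K.

T₄ ≈ 194 °C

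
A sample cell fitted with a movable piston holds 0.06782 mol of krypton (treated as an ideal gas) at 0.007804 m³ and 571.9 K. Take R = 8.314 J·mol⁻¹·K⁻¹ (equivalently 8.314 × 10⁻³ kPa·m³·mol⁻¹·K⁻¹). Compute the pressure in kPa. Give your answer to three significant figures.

P ≈ 41.3 kPa

PV = nRT ⇒ P = nRT/V = (0.06782 × 8.314 × 10⁻³ × 571.9) / 0.007804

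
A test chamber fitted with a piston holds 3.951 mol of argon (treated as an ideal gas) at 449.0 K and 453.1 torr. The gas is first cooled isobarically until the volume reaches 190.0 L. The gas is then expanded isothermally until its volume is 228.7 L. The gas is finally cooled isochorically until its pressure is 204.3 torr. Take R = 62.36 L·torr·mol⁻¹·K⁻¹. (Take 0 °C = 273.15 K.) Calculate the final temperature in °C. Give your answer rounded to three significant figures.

From PV = nRT: V₁ = nRT₁/P₁ = 244.2 L.
Isobaric, so V/T is constant: P₂ = P₁; T₂ = T₁·(V₂/V₁) = 349.4 K.
T constant ⇒ Boyle's law P V = const: T₃ = T₂; P₃ = P₂·(V₂/V₃) = 376.4 torr.
Isochoric, so P/T is constant: V₄ = V₃; T₄ = T₃·(P₄/P₃) = 189.6 K.

T₄ ≈ -83.5 °C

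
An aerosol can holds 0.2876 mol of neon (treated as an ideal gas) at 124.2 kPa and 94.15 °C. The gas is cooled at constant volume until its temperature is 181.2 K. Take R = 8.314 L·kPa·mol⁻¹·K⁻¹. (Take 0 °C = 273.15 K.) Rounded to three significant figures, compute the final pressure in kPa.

P₂ ≈ 61.3 kPa

Convert: T₁ = 367.3 K.
From PV = nRT: V₁ = nRT₁/P₁ = 7.071 L.
V constant ⇒ P ∝ T: V₂ = V₁; P₂ = P₁·(T₂/T₁) = 61.27 kPa.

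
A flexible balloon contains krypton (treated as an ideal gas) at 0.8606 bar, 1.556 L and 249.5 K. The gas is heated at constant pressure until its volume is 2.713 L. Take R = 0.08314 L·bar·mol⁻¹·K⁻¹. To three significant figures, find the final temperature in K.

P constant ⇒ V ∝ T: P₂ = P₁; T₂ = T₁·(V₂/V₁) = 435.0 K.

T₂ ≈ 435 K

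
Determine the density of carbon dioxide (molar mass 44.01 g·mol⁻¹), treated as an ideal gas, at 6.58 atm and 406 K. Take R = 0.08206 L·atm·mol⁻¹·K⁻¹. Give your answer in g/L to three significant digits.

ρ = PM/(RT) = (6.58 × 44.01) / (0.08206 × 406.0)

ρ ≈ 8.69 g/L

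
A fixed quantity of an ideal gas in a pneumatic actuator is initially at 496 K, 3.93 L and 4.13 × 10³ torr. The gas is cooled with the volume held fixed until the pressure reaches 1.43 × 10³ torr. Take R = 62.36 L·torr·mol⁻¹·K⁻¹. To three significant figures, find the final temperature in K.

T₂ ≈ 172 K

V constant ⇒ P ∝ T: V₂ = V₁; T₂ = T₁·(P₂/P₁) = 171.7 K.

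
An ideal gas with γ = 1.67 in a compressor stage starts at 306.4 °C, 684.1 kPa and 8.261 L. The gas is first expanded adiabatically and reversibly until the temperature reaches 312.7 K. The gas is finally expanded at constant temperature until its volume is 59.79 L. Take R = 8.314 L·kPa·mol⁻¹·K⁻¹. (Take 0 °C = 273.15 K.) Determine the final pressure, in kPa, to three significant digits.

P₃ ≈ 51.0 kPa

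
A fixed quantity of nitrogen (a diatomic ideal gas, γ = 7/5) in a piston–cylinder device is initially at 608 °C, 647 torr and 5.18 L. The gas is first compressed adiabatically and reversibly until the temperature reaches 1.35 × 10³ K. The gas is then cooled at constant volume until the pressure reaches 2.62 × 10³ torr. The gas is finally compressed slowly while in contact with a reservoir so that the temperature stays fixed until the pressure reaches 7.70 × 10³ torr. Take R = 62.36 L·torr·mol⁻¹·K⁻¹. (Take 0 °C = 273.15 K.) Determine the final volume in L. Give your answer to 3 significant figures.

V₄ ≈ 0.607 L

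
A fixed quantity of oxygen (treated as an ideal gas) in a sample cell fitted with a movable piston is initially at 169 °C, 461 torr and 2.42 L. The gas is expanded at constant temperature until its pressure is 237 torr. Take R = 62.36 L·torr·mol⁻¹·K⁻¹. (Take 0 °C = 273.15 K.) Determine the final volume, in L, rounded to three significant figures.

Convert: T₁ = 442.1 K.
Isothermal, so P V is constant: T₂ = T₁; V₂ = V₁·(P₁/P₂) = 4.707 L.

V₂ ≈ 4.71 L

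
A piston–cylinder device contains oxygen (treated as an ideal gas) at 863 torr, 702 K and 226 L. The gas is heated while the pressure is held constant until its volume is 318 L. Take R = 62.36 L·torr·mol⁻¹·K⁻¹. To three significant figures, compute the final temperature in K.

T₂ ≈ 988 K

P constant ⇒ V ∝ T: P₂ = P₁; T₂ = T₁·(V₂/V₁) = 987.8 K.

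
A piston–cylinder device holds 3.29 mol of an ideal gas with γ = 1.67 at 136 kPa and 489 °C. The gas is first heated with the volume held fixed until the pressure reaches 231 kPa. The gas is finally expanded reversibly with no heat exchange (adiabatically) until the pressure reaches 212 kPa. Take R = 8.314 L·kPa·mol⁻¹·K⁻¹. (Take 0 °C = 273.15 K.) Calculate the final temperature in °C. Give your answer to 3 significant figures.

Convert: T₁ = 762.1 K.
From PV = nRT: V₁ = nRT₁/P₁ = 153.3 L.
V constant ⇒ P ∝ T: V₂ = V₁; T₂ = T₁·(P₂/P₁) = 1295 K.
Adiabatic (γ = 1.67), T V^(γ−1) and P V^γ constant: T₃ = T₂·(P₃/P₂)^((γ−1)/γ) = 1251 K; V₃ = V₂·(P₂/P₃)^(1/γ) = 161.4 L.

T₃ ≈ 978 °C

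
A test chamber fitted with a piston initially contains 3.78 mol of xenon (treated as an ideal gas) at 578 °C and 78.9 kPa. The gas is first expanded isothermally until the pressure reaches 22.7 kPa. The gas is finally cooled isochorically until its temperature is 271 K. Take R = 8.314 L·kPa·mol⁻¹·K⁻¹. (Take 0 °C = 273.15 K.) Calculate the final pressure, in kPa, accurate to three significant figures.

P₃ ≈ 7.23 kPa

Convert: T₁ = 851.1 K.
From PV = nRT: V₁ = nRT₁/P₁ = 339.0 L.
T constant ⇒ Boyle's law P V = const: T₂ = T₁; V₂ = V₁·(P₁/P₂) = 1178 L.
V constant ⇒ P ∝ T: V₃ = V₂; P₃ = P₂·(T₃/T₂) = 7.228 kPa.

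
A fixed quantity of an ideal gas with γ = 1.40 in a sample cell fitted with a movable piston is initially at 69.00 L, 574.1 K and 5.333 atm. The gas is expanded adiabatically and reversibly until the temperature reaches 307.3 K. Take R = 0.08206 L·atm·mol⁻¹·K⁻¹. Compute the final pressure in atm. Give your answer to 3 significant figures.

P₂ ≈ 0.598 atm

Reversible adiabatic, γ = 1.40: P₂ = P₁·(T₂/T₁)^(γ/(γ−1)) = 0.5984 atm; V₂ = V₁·(T₁/T₂)^(1/(γ−1)) = 329.2 L.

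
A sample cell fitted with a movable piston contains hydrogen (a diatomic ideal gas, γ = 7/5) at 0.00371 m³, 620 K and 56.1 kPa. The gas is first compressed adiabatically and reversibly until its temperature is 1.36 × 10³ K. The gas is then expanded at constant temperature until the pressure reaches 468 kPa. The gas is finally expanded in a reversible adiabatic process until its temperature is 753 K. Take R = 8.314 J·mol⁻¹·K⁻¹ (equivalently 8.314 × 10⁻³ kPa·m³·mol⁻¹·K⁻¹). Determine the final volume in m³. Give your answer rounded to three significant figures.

V₄ ≈ 0.00428 m³

Adiabatic (γ = 7/5), T V^(γ−1) and P V^γ constant: P₂ = P₁·(T₂/T₁)^(γ/(γ−1)) = 877.0 kPa; V₂ = V₁·(T₁/T₂)^(1/(γ−1)) = 0.0005206 m³.
T constant ⇒ Boyle's law P V = const: T₃ = T₂; V₃ = V₂·(P₂/P₃) = 0.0009755 m³.
Adiabatic (γ = 7/5), T V^(γ−1) and P V^γ constant: P₄ = P₃·(T₄/T₃)^(γ/(γ−1)) = 59.11 kPa; V₄ = V₃·(T₃/T₄)^(1/(γ−1)) = 0.004277 m³.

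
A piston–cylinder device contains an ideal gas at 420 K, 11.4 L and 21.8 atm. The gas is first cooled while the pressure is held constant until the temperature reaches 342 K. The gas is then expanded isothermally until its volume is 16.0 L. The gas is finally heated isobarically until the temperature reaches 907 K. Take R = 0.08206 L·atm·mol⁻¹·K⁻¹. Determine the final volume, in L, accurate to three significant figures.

Isobaric, so V/T is constant: P₂ = P₁; V₂ = V₁·(T₂/T₁) = 9.283 L.
T constant ⇒ Boyle's law P V = const: T₃ = T₂; P₃ = P₂·(V₂/V₃) = 12.65 atm.
P constant ⇒ V ∝ T: P₄ = P₃; V₄ = V₃·(T₄/T₃) = 42.43 L.

V₄ ≈ 42.4 L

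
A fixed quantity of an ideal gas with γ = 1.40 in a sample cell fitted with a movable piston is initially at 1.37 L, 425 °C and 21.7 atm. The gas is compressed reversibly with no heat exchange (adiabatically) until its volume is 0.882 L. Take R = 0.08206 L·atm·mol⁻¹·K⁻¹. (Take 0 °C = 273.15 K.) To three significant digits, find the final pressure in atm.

P₂ ≈ 40.2 atm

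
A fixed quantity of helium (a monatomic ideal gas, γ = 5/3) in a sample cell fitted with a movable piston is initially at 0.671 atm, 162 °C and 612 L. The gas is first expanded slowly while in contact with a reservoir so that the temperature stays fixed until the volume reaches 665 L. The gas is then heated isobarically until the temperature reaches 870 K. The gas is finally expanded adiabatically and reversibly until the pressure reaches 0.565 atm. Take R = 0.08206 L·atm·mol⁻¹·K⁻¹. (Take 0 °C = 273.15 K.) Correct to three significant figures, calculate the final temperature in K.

Convert: T₁ = 435.1 K.
Isothermal, so P V is constant: T₂ = T₁; P₂ = P₁·(V₁/V₂) = 0.6175 atm.
Isobaric, so V/T is constant: P₃ = P₂; V₃ = V₂·(T₃/T₂) = 1330 L.
Reversible adiabatic, γ = 5/3: T₄ = T₃·(P₄/P₃)^((γ−1)/γ) = 839.6 K; V₄ = V₃·(P₃/P₄)^(1/γ) = 1402 L.

T₄ ≈ 840 K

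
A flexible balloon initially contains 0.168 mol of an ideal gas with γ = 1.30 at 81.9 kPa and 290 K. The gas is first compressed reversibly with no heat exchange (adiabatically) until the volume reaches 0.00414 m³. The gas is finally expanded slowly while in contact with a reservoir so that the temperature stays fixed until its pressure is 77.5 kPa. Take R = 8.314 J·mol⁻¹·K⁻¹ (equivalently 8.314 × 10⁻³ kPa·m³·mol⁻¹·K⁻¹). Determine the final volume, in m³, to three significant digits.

From PV = nRT: V₁ = nRT₁/P₁ = 0.004946 m³.
Adiabatic (γ = 1.30), T V^(γ−1) and P V^γ constant: T₂ = T₁·(V₁/V₂)^(γ−1) = 305.9 K; P₂ = P₁·(V₁/V₂)^γ = 103.2 kPa.
T constant ⇒ Boyle's law P V = const: T₃ = T₂; V₃ = V₂·(P₂/P₃) = 0.005513 m³.

V₃ ≈ 0.00551 m³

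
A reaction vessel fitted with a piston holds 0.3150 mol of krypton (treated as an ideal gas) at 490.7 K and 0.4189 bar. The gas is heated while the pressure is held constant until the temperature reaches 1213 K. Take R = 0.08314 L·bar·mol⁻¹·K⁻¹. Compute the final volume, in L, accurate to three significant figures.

V₂ ≈ 75.8 L

From PV = nRT: V₁ = nRT₁/P₁ = 30.68 L.
P constant ⇒ V ∝ T: P₂ = P₁; V₂ = V₁·(T₂/T₁) = 75.84 L.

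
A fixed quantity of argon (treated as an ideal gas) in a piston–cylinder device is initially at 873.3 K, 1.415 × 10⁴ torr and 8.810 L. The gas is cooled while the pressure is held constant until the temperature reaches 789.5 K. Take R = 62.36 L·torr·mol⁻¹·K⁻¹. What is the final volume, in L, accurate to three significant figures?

V₂ ≈ 7.96 L

Isobaric, so V/T is constant: P₂ = P₁; V₂ = V₁·(T₂/T₁) = 7.965 L.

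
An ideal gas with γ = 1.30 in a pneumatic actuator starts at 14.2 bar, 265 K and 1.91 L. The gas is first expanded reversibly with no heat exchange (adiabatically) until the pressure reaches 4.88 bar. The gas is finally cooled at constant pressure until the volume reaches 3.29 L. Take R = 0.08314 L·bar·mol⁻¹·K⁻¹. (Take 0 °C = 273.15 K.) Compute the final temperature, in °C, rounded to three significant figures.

T₃ ≈ -116 °C

Reversible adiabatic, γ = 1.30: T₂ = T₁·(P₂/P₁)^((γ−1)/γ) = 207.1 K; V₂ = V₁·(P₁/P₂)^(1/γ) = 4.344 L.
Isobaric, so V/T is constant: P₃ = P₂; T₃ = T₂·(V₃/V₂) = 156.9 K.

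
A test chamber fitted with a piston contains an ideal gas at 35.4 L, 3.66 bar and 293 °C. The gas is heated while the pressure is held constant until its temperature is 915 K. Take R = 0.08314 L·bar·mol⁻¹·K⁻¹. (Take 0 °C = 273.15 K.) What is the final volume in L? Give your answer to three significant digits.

V₂ ≈ 57.2 L

Convert: T₁ = 566.1 K.
Isobaric, so V/T is constant: P₂ = P₁; V₂ = V₁·(T₂/T₁) = 57.21 L.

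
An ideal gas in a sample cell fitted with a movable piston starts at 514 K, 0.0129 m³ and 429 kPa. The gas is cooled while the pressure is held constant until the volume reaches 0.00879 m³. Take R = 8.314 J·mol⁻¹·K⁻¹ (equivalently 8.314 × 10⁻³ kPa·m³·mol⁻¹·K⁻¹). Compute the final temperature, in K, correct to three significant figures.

Isobaric, so V/T is constant: P₂ = P₁; T₂ = T₁·(V₂/V₁) = 350.2 K.

T₂ ≈ 350 K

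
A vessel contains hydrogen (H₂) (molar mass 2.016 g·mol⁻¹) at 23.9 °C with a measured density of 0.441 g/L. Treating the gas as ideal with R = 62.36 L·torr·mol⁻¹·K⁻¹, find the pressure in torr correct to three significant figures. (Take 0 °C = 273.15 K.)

P ≈ 4.05e+03 torr

ρ = PM/(RT) ⇒ P = ρRT/M = (0.441 × 62.36 × 297.0) / 2.016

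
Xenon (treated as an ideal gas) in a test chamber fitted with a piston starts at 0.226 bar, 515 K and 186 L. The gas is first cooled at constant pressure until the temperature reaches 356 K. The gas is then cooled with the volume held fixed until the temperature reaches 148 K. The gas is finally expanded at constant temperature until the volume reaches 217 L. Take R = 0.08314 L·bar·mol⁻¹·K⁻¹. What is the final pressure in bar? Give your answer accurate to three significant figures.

P constant ⇒ V ∝ T: P₂ = P₁; V₂ = V₁·(T₂/T₁) = 128.6 L.
Isochoric, so P/T is constant: V₃ = V₂; P₃ = P₂·(T₃/T₂) = 0.09396 bar.
T constant ⇒ Boyle's law P V = const: T₄ = T₃; P₄ = P₃·(V₃/V₄) = 0.05567 bar.

P₄ ≈ 0.0557 bar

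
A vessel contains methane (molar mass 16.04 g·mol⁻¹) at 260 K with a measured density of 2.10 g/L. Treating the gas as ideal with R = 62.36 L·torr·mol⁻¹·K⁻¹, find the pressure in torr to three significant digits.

ρ = PM/(RT) ⇒ P = ρRT/M = (2.10 × 62.36 × 260.0) / 16.04

P ≈ 2.12e+03 torr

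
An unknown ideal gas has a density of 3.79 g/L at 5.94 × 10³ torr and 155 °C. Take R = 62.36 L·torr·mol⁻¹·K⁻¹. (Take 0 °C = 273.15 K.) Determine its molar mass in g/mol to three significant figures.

M ≈ 17.0 g/mol

ρ = PM/(RT) ⇒ M = ρRT/P = (3.79 × 62.36 × 428.1) / 5.94e+03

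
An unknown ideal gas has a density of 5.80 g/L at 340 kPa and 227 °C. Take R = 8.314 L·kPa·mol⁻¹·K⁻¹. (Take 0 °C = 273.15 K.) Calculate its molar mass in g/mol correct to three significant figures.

M ≈ 70.9 g/mol

ρ = PM/(RT) ⇒ M = ρRT/P = (5.80 × 8.314 × 500.1) / 340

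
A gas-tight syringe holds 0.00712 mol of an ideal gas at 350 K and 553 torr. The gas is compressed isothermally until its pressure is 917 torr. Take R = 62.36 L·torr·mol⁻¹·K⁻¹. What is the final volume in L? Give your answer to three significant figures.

V₂ ≈ 0.169 L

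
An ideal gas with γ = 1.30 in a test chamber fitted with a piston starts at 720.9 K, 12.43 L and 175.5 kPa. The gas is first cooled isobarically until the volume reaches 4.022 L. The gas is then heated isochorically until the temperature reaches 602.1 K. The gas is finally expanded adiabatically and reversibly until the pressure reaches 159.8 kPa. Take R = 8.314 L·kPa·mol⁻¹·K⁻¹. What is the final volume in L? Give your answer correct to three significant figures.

V₄ ≈ 8.96 L

P constant ⇒ V ∝ T: P₂ = P₁; T₂ = T₁·(V₂/V₁) = 233.3 K.
V constant ⇒ P ∝ T: V₃ = V₂; P₃ = P₂·(T₃/T₂) = 453.0 kPa.
Adiabatic (γ = 1.30), T V^(γ−1) and P V^γ constant: T₄ = T₃·(P₄/P₃)^((γ−1)/γ) = 473.4 K; V₄ = V₃·(P₃/P₄)^(1/γ) = 8.965 L.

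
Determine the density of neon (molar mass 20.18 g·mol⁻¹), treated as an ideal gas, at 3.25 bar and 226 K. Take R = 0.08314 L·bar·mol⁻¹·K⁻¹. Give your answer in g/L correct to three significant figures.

ρ ≈ 3.49 g/L

ρ = PM/(RT) = (3.25 × 20.18) / (0.08314 × 226.0)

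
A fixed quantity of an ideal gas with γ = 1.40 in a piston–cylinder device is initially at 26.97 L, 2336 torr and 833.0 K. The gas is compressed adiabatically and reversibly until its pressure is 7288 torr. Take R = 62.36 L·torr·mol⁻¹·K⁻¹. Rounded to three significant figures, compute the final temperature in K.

T₂ ≈ 1.15e+03 K

Reversible adiabatic, γ = 1.40: T₂ = T₁·(P₂/P₁)^((γ−1)/γ) = 1153 K; V₂ = V₁·(P₁/P₂)^(1/γ) = 11.97 L.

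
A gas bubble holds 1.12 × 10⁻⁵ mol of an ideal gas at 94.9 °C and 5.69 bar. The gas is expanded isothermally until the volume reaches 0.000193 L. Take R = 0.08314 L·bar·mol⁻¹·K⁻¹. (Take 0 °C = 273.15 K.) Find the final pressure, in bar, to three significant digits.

Convert: T₁ = 368.0 K.
From PV = nRT: V₁ = nRT₁/P₁ = 6.023e-05 L.
Isothermal, so P V is constant: T₂ = T₁; P₂ = P₁·(V₁/V₂) = 1.776 bar.

P₂ ≈ 1.78 bar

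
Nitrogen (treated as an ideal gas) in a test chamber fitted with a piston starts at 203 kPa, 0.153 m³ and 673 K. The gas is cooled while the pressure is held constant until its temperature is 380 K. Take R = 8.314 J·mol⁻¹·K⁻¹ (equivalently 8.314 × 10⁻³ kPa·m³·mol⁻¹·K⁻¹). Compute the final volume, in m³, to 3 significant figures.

Isobaric, so V/T is constant: P₂ = P₁; V₂ = V₁·(T₂/T₁) = 0.08639 m³.

V₂ ≈ 0.0864 m³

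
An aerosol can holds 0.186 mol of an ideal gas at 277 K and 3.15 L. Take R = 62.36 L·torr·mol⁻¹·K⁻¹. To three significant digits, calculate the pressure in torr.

P ≈ 1.02e+03 torr

PV = nRT ⇒ P = nRT/V = (0.186 × 62.36 × 277) / 3.15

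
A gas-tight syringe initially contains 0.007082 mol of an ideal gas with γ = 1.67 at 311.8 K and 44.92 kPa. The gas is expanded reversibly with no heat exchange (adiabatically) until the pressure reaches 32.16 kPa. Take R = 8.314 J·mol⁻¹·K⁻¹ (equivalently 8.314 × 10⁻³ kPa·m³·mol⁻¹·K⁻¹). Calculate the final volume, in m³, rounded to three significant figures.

V₂ ≈ 0.000499 m³

From PV = nRT: V₁ = nRT₁/P₁ = 0.0004087 m³.
Adiabatic (γ = 1.67), T V^(γ−1) and P V^γ constant: T₂ = T₁·(P₂/P₁)^((γ−1)/γ) = 272.7 K; V₂ = V₁·(P₁/P₂)^(1/γ) = 0.0004992 m³.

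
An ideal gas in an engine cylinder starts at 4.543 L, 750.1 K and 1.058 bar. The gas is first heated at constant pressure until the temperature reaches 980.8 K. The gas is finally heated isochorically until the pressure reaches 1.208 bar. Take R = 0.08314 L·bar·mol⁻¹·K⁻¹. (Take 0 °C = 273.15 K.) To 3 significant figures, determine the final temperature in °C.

T₃ ≈ 847 °C

Isobaric, so V/T is constant: P₂ = P₁; V₂ = V₁·(T₂/T₁) = 5.940 L.
Isochoric, so P/T is constant: V₃ = V₂; T₃ = T₂·(P₃/P₂) = 1120 K.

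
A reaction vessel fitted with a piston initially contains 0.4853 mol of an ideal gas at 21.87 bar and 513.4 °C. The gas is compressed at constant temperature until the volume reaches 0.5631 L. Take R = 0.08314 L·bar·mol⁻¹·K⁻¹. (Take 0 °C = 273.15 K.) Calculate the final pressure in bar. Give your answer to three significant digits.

P₂ ≈ 56.4 bar

Convert: T₁ = 786.5 K.
From PV = nRT: V₁ = nRT₁/P₁ = 1.451 L.
Isothermal, so P V is constant: T₂ = T₁; P₂ = P₁·(V₁/V₂) = 56.36 bar.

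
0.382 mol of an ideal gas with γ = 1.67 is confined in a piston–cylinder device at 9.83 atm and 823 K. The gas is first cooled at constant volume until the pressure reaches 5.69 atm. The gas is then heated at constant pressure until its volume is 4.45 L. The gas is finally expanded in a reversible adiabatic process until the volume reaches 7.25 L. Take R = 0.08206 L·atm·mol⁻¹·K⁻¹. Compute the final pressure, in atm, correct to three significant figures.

P₄ ≈ 2.52 atm

From PV = nRT: V₁ = nRT₁/P₁ = 2.624 L.
V constant ⇒ P ∝ T: V₂ = V₁; T₂ = T₁·(P₂/P₁) = 476.4 K.
Isobaric, so V/T is constant: P₃ = P₂; T₃ = T₂·(V₃/V₂) = 807.8 K.
Reversible adiabatic, γ = 1.67: T₄ = T₃·(V₃/V₄)^(γ−1) = 582.4 K; P₄ = P₃·(V₃/V₄)^γ = 2.518 atm.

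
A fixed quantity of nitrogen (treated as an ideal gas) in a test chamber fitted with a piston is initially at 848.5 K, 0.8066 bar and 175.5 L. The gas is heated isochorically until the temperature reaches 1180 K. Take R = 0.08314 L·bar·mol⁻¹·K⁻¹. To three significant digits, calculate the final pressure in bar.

Isochoric, so P/T is constant: V₂ = V₁; P₂ = P₁·(T₂/T₁) = 1.122 bar.

P₂ ≈ 1.12 bar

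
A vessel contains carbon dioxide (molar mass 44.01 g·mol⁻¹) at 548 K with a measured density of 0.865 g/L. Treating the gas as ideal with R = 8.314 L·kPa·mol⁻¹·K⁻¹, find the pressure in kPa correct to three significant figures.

ρ = PM/(RT) ⇒ P = ρRT/M = (0.865 × 8.314 × 548.0) / 44.01

P ≈ 89.5 kPa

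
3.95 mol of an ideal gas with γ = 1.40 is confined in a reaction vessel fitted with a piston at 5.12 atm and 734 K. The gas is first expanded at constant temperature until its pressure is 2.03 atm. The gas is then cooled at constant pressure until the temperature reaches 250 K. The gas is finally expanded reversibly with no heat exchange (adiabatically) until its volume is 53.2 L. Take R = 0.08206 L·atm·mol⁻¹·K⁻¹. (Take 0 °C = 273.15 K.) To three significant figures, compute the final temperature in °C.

From PV = nRT: V₁ = nRT₁/P₁ = 46.47 L.
T constant ⇒ Boyle's law P V = const: T₂ = T₁; V₂ = V₁·(P₁/P₂) = 117.2 L.
Isobaric, so V/T is constant: P₃ = P₂; V₃ = V₂·(T₃/T₂) = 39.92 L.
Reversible adiabatic, γ = 1.40: T₄ = T₃·(V₃/V₄)^(γ−1) = 222.9 K; P₄ = P₃·(V₃/V₄)^γ = 1.358 atm.

T₄ ≈ -50.3 °C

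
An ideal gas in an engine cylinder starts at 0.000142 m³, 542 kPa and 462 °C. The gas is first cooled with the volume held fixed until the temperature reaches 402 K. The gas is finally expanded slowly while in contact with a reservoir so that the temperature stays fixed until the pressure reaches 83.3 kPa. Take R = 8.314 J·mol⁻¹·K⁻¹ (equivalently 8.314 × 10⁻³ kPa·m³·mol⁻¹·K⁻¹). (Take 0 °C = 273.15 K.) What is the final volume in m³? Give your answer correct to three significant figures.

Convert: T₁ = 735.1 K.
V constant ⇒ P ∝ T: V₂ = V₁; P₂ = P₁·(T₂/T₁) = 296.4 kPa.
T constant ⇒ Boyle's law P V = const: T₃ = T₂; V₃ = V₂·(P₂/P₃) = 0.0005052 m³.

V₃ ≈ 0.000505 m³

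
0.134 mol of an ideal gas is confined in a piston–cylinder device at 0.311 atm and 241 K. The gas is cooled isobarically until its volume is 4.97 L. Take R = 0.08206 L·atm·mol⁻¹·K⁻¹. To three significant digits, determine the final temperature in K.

T₂ ≈ 141 K

From PV = nRT: V₁ = nRT₁/P₁ = 8.521 L.
Isobaric, so V/T is constant: P₂ = P₁; T₂ = T₁·(V₂/V₁) = 140.6 K.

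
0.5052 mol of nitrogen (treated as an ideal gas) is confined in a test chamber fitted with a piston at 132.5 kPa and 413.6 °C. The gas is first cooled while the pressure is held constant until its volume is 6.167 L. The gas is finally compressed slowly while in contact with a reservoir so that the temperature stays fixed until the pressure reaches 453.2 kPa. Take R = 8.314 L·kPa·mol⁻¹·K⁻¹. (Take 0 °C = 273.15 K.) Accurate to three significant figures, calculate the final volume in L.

Convert: T₁ = 686.8 K.
From PV = nRT: V₁ = nRT₁/P₁ = 21.77 L.
P constant ⇒ V ∝ T: P₂ = P₁; T₂ = T₁·(V₂/V₁) = 194.5 K.
Isothermal, so P V is constant: T₃ = T₂; V₃ = V₂·(P₂/P₃) = 1.803 L.

V₃ ≈ 1.80 L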